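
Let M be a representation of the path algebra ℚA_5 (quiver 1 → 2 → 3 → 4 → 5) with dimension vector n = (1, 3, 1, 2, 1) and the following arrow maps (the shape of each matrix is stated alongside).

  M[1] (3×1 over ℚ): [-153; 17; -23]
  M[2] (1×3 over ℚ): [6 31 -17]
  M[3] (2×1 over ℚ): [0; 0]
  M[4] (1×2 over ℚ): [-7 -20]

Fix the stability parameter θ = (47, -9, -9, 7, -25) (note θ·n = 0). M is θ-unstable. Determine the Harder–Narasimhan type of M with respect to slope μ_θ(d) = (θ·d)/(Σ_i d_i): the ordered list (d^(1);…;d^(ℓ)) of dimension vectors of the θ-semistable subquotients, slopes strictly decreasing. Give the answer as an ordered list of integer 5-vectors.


Via rank(M_{q-1}∘⋯∘M_p): M ≅ I[1,2], I[2,2], I[2,3], I[4,4], I[4,5].
μ_θ-semistable layers: μ^(1)=19; μ^(2)=7; μ^(3)=-9

((1, 1, 0, 0, 0); (0, 0, 0, 1, 0); (0, 2, 1, 1, 1))


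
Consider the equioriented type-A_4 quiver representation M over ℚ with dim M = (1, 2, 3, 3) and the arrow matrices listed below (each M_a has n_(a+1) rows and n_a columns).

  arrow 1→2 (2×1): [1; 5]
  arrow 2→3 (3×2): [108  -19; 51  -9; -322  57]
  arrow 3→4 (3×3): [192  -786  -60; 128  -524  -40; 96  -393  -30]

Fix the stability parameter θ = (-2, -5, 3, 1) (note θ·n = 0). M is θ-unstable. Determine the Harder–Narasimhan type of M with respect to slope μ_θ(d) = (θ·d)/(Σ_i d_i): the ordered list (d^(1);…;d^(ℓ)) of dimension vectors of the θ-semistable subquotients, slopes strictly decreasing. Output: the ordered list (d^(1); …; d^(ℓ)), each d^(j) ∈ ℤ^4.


Interval decomposition of M: I[1,3], I[2,4], I[3,3], I[4,4]^2.
HN type (ℓ=5): μ^(1)=3; μ^(2)=2; μ^(3)=1; μ^(4)=-7/2; μ^(5)=-5

((0, 0, 2, 0); (0, 0, 1, 1); (0, 0, 0, 2); (1, 1, 0, 0); (0, 1, 0, 0))


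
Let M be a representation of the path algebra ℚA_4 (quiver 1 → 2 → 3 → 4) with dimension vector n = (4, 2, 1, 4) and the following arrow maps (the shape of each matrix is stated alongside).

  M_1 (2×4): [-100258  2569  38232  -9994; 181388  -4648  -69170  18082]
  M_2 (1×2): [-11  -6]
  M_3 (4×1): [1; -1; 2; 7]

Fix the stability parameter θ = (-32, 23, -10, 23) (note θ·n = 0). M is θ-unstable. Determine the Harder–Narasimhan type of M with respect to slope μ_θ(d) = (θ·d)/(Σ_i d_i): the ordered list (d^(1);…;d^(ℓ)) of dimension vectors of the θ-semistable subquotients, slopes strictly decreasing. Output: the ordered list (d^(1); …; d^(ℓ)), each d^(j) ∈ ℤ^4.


Interval decomposition of M: I[1,1]^2, I[1,2], I[1,4], I[4,4]^3.
HN type (ℓ=3): μ^(1)=23; μ^(2)=13/2; μ^(3)=-32

((0, 1, 0, 4); (0, 1, 1, 0); (4, 0, 0, 0))


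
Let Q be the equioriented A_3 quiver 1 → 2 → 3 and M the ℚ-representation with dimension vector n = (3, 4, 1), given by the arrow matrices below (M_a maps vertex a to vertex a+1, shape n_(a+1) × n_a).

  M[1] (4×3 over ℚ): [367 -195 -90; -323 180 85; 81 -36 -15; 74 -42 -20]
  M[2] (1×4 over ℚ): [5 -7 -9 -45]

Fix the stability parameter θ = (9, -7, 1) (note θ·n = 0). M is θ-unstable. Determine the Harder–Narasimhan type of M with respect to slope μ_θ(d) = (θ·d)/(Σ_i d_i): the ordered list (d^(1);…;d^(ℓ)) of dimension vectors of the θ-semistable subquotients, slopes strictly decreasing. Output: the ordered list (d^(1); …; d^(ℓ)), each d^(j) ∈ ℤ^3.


Interval decomposition of M: I[1,1], I[1,2], I[1,3], I[2,2]^2.
HN type (ℓ=3): μ^(1)=9; μ^(2)=1; μ^(3)=-7

((1, 0, 0); (2, 2, 1); (0, 2, 0))


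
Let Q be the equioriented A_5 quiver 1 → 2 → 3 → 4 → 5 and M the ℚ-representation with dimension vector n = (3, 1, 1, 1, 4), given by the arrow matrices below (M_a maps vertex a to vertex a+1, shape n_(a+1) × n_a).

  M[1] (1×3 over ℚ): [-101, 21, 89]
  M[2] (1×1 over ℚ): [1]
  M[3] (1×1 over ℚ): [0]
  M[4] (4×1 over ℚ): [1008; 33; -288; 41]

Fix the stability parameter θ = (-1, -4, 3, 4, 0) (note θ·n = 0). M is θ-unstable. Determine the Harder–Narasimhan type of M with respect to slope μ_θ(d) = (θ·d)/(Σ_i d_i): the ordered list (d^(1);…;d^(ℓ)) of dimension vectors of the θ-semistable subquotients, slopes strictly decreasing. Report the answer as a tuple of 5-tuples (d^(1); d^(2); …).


Interval decomposition of M: I[1,1]^2, I[1,3], I[4,5], I[5,5]^3.
HN type (ℓ=5): μ^(1)=3; μ^(2)=2; μ^(3)=0; μ^(4)=-1; μ^(5)=-5/2

((0, 0, 1, 0, 0); (0, 0, 0, 1, 1); (0, 0, 0, 0, 3); (2, 0, 0, 0, 0); (1, 1, 0, 0, 0))


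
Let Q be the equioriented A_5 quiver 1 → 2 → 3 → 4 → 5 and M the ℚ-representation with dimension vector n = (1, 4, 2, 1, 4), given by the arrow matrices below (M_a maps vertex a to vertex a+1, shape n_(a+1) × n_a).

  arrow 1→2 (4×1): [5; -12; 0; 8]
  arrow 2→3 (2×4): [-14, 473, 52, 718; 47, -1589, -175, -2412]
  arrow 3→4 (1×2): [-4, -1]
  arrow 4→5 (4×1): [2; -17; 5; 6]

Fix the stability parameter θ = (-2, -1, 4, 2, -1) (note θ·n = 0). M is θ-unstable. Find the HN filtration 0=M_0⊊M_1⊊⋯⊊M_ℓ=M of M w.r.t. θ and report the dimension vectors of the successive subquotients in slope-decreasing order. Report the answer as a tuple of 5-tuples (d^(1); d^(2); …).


Via rank(M_{q-1}∘⋯∘M_p): M ≅ I[1,5], I[2,2]^2, I[2,3], I[5,5]^3.
μ_θ-semistable layers: μ^(1)=4; μ^(2)=5/3; μ^(3)=-1; μ^(4)=-2

((0, 0, 1, 0, 0); (0, 0, 1, 1, 1); (0, 4, 0, 0, 3); (1, 0, 0, 0, 0))


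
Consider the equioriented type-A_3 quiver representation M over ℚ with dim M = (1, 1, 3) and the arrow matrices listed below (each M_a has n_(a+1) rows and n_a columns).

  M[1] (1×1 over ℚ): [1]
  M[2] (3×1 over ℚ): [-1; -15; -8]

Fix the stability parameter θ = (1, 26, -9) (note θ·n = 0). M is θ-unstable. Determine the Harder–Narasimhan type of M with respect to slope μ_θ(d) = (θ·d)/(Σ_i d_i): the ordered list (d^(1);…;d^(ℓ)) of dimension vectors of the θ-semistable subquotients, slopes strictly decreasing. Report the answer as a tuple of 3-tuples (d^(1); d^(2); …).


Barcode: M ≅ I[1,3], I[3,3]^2. HN layers by μ_θ (3 steps, strictly decreasing):
  μ^(1)=17/2; μ^(2)=1; μ^(3)=-9

((0, 1, 1); (1, 0, 0); (0, 0, 2))


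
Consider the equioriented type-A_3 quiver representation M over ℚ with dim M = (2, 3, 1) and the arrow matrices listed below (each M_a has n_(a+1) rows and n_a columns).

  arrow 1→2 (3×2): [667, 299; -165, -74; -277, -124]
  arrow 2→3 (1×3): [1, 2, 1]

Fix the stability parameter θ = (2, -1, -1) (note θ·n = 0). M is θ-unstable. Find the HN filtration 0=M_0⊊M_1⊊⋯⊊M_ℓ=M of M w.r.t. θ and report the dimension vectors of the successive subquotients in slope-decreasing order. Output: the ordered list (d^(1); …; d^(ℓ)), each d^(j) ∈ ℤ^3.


Interval decomposition of M: I[1,2], I[1,3], I[2,2].
HN type (ℓ=3): μ^(1)=1/2; μ^(2)=0; μ^(3)=-1

((1, 1, 0); (1, 1, 1); (0, 1, 0))


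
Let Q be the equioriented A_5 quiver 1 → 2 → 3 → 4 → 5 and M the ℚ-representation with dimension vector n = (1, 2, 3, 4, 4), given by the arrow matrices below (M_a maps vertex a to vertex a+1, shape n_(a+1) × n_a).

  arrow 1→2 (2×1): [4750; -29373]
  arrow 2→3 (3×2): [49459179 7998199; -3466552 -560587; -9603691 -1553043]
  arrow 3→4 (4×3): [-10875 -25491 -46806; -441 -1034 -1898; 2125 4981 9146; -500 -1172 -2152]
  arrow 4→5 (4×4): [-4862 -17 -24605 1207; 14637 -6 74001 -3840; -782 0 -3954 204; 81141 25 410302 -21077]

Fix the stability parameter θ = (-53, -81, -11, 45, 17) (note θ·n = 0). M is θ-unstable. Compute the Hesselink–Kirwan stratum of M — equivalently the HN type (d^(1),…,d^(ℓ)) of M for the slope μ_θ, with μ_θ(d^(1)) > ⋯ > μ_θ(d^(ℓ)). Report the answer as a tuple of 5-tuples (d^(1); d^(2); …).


Via rank(M_{q-1}∘⋯∘M_p): M ≅ I[1,5], I[2,4], I[3,3], I[4,4], I[4,5], I[5,5]^2.
μ_θ-semistable layers: μ^(1)=45; μ^(2)=31; μ^(3)=17; μ^(4)=-11; μ^(5)=-67; μ^(6)=-81

((0, 0, 0, 2, 0); (0, 0, 0, 2, 2); (0, 0, 0, 0, 2); (0, 0, 3, 0, 0); (1, 1, 0, 0, 0); (0, 1, 0, 0, 0))


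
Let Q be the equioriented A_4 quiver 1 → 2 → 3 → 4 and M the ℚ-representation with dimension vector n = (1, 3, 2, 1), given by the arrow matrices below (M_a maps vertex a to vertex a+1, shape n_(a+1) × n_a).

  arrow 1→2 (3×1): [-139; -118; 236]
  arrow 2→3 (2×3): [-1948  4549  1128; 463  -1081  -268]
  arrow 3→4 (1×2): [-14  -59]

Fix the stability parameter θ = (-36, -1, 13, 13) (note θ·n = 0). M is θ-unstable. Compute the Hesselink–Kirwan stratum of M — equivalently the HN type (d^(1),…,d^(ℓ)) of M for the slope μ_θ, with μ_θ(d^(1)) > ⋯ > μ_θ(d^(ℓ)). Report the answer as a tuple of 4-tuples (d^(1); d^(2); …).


Barcode: M ≅ I[1,4], I[2,2], I[2,3]. HN layers by μ_θ (3 steps, strictly decreasing):
  μ^(1)=13; μ^(2)=-1; μ^(3)=-36

((0, 0, 2, 1); (0, 3, 0, 0); (1, 0, 0, 0))


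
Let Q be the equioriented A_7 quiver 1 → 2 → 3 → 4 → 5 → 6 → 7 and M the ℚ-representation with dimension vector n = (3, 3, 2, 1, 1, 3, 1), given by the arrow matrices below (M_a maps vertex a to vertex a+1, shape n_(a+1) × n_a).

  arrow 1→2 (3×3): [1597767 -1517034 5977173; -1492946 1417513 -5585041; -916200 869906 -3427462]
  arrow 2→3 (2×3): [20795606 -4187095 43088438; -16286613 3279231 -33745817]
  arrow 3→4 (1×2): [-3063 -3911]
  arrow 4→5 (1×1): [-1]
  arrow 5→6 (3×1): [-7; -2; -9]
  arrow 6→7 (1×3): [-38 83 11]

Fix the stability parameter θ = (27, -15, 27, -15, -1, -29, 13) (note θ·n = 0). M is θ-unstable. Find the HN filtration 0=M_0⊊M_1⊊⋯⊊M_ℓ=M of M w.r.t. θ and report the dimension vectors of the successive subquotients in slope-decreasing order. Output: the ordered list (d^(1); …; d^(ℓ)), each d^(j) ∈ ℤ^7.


Barcode: M ≅ I[1,1], I[1,3], I[1,7], I[2,2], I[6,6]^2. HN layers by μ_θ (6 steps, strictly decreasing):
  μ^(1)=27; μ^(2)=13; μ^(3)=6; μ^(4)=-1; μ^(5)=-15; μ^(6)=-29

((1, 0, 1, 0, 0, 0, 0); (0, 0, 0, 0, 0, 0, 1); (1, 1, 0, 0, 0, 0, 0); (1, 1, 1, 1, 1, 1, 0); (0, 1, 0, 0, 0, 0, 0); (0, 0, 0, 0, 0, 2, 0))


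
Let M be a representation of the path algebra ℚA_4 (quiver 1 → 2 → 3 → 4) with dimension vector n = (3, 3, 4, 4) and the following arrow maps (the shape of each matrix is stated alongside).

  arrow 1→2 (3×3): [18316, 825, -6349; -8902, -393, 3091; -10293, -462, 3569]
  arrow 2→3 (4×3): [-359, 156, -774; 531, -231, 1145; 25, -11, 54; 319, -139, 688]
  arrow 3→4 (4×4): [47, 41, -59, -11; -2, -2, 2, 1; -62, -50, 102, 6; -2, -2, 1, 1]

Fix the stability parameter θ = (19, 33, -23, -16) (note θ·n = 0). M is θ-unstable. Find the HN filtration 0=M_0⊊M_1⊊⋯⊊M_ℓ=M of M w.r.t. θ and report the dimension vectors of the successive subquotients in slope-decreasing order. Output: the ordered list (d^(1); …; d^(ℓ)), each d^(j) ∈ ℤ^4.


Via rank(M_{q-1}∘⋯∘M_p): M ≅ I[1,1], I[1,3], I[1,4], I[2,4], I[3,4], I[4,4].
μ_θ-semistable layers: μ^(1)=19; μ^(2)=29/3; μ^(3)=13/4; μ^(4)=-2; μ^(5)=-16; μ^(6)=-23

((1, 0, 0, 0); (1, 1, 1, 0); (1, 1, 1, 1); (0, 1, 1, 1); (0, 0, 0, 2); (0, 0, 1, 0))


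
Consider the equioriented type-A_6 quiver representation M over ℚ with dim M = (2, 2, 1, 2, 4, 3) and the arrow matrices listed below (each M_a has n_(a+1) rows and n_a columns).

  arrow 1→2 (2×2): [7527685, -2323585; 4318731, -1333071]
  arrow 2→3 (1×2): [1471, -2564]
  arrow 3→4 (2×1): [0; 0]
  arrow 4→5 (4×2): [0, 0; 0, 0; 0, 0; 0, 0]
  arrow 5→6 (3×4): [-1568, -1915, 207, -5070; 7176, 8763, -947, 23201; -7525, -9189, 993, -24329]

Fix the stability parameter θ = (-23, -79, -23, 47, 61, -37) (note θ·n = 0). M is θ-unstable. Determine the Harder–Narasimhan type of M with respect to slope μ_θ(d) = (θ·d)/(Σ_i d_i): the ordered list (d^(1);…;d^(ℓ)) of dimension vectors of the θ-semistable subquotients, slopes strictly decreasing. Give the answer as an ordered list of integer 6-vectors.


Barcode: M ≅ I[1,1], I[1,3], I[2,2], I[4,4]^2, I[5,5], I[5,6]^3. HN layers by μ_θ (6 steps, strictly decreasing):
  μ^(1)=61; μ^(2)=47; μ^(3)=12; μ^(4)=-23; μ^(5)=-51; μ^(6)=-79

((0, 0, 0, 0, 1, 0); (0, 0, 0, 2, 0, 0); (0, 0, 0, 0, 3, 3); (1, 0, 1, 0, 0, 0); (1, 1, 0, 0, 0, 0); (0, 1, 0, 0, 0, 0))


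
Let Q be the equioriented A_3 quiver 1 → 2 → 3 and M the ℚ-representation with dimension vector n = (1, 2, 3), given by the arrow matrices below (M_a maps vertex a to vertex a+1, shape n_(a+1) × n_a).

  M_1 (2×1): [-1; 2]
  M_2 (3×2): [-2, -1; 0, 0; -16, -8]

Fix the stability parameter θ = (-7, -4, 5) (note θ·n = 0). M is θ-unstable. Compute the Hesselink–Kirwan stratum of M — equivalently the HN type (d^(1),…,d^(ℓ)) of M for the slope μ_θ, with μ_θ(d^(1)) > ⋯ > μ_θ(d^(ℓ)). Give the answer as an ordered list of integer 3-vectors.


Barcode: M ≅ I[1,2], I[2,3], I[3,3]^2. HN layers by μ_θ (3 steps, strictly decreasing):
  μ^(1)=5; μ^(2)=-4; μ^(3)=-7

((0, 0, 3); (0, 2, 0); (1, 0, 0))


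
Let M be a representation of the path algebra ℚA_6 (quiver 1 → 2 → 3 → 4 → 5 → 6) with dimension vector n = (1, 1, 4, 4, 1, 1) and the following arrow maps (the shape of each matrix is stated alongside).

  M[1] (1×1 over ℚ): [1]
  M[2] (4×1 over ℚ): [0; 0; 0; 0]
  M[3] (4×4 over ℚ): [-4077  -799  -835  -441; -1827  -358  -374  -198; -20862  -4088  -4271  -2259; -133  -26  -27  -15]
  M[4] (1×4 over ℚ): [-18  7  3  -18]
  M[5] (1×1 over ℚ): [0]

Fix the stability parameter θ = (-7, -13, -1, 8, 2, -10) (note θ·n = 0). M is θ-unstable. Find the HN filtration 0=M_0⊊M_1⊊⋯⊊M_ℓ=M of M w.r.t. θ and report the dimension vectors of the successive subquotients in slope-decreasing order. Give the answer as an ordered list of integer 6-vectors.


Interval decomposition of M: I[1,2], I[3,3], I[3,4]^2, I[3,5], I[4,4], I[6,6].
HN type (ℓ=4): μ^(1)=8; μ^(2)=5; μ^(3)=-1; μ^(4)=-10

((0, 0, 0, 3, 0, 0); (0, 0, 0, 1, 1, 0); (0, 0, 4, 0, 0, 0); (1, 1, 0, 0, 0, 1))


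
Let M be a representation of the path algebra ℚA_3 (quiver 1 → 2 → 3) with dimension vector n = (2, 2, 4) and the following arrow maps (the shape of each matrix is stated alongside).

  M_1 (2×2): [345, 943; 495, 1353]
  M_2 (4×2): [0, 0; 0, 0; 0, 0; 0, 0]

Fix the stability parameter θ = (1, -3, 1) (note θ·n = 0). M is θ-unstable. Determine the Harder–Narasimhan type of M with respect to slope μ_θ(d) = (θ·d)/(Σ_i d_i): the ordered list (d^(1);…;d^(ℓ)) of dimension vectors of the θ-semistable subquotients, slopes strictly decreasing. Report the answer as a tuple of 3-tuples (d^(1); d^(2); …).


Via rank(M_{q-1}∘⋯∘M_p): M ≅ I[1,1], I[1,2], I[2,2], I[3,3]^4.
μ_θ-semistable layers: μ^(1)=1; μ^(2)=-1; μ^(3)=-3

((1, 0, 4); (1, 1, 0); (0, 1, 0))


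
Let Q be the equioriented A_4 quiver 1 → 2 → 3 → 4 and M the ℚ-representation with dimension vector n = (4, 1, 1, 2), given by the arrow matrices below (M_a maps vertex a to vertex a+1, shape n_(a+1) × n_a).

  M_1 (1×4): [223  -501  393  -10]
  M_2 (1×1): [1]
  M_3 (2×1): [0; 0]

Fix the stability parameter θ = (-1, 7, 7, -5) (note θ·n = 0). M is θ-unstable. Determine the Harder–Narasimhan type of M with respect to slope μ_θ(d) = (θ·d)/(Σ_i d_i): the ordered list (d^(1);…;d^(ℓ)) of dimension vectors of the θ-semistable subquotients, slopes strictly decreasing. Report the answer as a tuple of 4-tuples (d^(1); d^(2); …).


Barcode: M ≅ I[1,1]^3, I[1,3], I[4,4]^2. HN layers by μ_θ (3 steps, strictly decreasing):
  μ^(1)=7; μ^(2)=-1; μ^(3)=-5

((0, 1, 1, 0); (4, 0, 0, 0); (0, 0, 0, 2))


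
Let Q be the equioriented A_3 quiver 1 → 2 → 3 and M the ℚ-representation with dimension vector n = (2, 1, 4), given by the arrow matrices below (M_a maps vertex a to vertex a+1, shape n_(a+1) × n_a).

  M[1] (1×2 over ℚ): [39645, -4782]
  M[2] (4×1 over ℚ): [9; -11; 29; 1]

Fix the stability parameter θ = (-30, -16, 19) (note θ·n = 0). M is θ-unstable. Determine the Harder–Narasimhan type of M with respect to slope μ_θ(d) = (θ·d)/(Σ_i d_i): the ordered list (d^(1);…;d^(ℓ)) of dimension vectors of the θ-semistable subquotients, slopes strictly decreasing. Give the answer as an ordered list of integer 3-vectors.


Interval decomposition of M: I[1,1], I[1,3], I[3,3]^3.
HN type (ℓ=3): μ^(1)=19; μ^(2)=-16; μ^(3)=-30

((0, 0, 4); (0, 1, 0); (2, 0, 0))


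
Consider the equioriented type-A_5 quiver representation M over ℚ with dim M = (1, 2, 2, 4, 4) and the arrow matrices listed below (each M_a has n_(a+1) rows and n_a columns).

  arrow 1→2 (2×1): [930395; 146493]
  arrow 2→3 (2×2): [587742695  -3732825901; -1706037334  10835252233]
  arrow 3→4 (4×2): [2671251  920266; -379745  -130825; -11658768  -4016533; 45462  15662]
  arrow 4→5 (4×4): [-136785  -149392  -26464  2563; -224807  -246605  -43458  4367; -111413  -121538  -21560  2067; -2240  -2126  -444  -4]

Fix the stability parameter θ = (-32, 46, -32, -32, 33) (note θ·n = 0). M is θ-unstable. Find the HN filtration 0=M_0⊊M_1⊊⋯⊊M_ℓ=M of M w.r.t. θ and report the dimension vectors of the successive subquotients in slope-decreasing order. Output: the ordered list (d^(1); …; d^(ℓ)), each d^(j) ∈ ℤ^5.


Via rank(M_{q-1}∘⋯∘M_p): M ≅ I[1,5], I[2,5], I[4,4], I[4,5], I[5,5].
μ_θ-semistable layers: μ^(1)=33; μ^(2)=-6; μ^(3)=-32

((0, 0, 0, 0, 4); (0, 2, 2, 2, 0); (1, 0, 0, 2, 0))


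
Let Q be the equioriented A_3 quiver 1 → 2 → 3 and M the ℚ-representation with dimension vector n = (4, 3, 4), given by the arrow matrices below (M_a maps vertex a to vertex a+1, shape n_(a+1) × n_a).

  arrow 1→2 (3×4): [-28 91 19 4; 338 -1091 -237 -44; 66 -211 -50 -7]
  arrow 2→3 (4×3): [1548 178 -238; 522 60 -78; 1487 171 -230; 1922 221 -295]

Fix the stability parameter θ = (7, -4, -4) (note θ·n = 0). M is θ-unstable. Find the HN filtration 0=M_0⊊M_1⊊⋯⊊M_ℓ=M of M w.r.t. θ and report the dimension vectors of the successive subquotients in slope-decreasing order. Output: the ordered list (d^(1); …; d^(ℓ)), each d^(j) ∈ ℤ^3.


Barcode: M ≅ I[1,1], I[1,2], I[1,3]^2, I[3,3]^2. HN layers by μ_θ (4 steps, strictly decreasing):
  μ^(1)=7; μ^(2)=3/2; μ^(3)=-1/3; μ^(4)=-4

((1, 0, 0); (1, 1, 0); (2, 2, 2); (0, 0, 2))


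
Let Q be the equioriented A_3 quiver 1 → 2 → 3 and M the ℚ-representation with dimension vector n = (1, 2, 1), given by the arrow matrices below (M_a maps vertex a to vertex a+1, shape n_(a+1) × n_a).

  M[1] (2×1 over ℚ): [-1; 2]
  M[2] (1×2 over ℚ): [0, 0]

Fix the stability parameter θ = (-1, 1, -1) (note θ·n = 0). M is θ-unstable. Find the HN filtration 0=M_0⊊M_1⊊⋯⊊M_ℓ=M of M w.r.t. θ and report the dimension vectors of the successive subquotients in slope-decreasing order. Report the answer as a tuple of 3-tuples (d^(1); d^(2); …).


Barcode: M ≅ I[1,2], I[2,2], I[3,3]. HN layers by μ_θ (2 steps, strictly decreasing):
  μ^(1)=1; μ^(2)=-1

((0, 2, 0); (1, 0, 1))


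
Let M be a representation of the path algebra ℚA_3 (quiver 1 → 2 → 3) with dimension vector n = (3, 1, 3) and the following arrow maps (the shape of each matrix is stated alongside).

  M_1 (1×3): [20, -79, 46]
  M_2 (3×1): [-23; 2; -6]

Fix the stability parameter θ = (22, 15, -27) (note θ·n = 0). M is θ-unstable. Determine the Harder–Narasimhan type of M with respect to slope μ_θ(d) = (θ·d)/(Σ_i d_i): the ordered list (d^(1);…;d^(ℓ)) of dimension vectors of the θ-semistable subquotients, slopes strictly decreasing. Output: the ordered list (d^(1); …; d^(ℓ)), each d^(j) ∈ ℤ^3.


Barcode: M ≅ I[1,1]^2, I[1,3], I[3,3]^2. HN layers by μ_θ (3 steps, strictly decreasing):
  μ^(1)=22; μ^(2)=10/3; μ^(3)=-27

((2, 0, 0); (1, 1, 1); (0, 0, 2))


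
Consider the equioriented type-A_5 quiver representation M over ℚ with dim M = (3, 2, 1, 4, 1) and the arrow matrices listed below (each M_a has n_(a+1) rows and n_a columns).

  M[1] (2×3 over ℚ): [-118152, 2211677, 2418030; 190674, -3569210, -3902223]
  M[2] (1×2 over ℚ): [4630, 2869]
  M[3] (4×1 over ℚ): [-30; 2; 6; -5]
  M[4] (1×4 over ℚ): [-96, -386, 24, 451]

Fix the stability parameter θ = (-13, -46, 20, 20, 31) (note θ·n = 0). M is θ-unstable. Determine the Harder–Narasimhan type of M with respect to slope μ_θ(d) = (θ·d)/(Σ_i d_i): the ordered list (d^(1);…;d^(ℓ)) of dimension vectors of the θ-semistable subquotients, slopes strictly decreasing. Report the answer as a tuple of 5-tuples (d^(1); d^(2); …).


Barcode: M ≅ I[1,1], I[1,2], I[1,5], I[4,4]^3. HN layers by μ_θ (4 steps, strictly decreasing):
  μ^(1)=31; μ^(2)=20; μ^(3)=-13; μ^(4)=-59/2

((0, 0, 0, 0, 1); (0, 0, 1, 4, 0); (1, 0, 0, 0, 0); (2, 2, 0, 0, 0))


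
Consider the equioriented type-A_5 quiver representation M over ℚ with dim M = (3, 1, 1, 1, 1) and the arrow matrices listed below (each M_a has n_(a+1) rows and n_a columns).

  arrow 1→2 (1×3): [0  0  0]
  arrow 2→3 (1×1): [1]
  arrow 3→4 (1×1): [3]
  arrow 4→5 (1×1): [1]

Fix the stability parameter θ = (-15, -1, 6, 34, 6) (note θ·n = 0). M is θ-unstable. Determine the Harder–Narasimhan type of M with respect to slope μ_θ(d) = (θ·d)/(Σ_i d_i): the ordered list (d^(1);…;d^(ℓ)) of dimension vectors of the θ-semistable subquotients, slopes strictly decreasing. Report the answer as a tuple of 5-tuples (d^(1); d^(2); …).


Interval decomposition of M: I[1,1]^3, I[2,5].
HN type (ℓ=4): μ^(1)=20; μ^(2)=6; μ^(3)=-1; μ^(4)=-15

((0, 0, 0, 1, 1); (0, 0, 1, 0, 0); (0, 1, 0, 0, 0); (3, 0, 0, 0, 0))


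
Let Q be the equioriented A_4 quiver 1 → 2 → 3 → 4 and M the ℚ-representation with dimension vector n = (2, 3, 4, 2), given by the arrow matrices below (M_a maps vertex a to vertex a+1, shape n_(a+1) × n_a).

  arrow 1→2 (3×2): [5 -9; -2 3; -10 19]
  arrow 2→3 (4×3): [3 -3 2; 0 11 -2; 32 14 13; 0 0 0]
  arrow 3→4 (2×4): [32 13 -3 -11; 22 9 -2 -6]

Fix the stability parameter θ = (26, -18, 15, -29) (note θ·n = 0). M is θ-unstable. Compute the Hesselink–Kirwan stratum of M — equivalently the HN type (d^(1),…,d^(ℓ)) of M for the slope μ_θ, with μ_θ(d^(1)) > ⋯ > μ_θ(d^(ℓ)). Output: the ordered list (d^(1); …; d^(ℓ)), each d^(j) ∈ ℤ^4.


Via rank(M_{q-1}∘⋯∘M_p): M ≅ I[1,3], I[1,4], I[2,4], I[3,3].
μ_θ-semistable layers: μ^(1)=15; μ^(2)=4; μ^(3)=-3/2; μ^(4)=-7; μ^(5)=-18

((0, 0, 2, 0); (1, 1, 0, 0); (1, 1, 1, 1); (0, 0, 1, 1); (0, 1, 0, 0))


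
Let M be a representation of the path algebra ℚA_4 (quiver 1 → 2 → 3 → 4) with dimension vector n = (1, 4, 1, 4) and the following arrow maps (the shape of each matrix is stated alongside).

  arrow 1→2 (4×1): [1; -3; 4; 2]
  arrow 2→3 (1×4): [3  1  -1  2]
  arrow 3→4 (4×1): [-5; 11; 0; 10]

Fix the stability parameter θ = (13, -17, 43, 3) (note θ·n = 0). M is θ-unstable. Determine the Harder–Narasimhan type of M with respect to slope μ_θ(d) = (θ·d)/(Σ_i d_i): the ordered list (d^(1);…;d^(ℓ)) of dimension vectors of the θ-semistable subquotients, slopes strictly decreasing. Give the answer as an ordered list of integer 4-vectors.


Interval decomposition of M: I[1,2], I[2,2]^2, I[2,4], I[4,4]^3.
HN type (ℓ=4): μ^(1)=23; μ^(2)=3; μ^(3)=-2; μ^(4)=-17

((0, 0, 1, 1); (0, 0, 0, 3); (1, 1, 0, 0); (0, 3, 0, 0))


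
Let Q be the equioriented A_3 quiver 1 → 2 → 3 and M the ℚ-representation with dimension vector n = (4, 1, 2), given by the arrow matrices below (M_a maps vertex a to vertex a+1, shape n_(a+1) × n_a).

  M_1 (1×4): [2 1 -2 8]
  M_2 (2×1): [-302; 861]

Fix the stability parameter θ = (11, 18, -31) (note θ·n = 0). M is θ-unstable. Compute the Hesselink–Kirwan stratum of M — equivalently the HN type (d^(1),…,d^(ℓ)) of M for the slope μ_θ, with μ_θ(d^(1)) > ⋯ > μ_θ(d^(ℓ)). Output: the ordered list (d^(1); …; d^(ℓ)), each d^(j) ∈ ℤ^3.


Barcode: M ≅ I[1,1]^3, I[1,3], I[3,3]. HN layers by μ_θ (3 steps, strictly decreasing):
  μ^(1)=11; μ^(2)=-2/3; μ^(3)=-31

((3, 0, 0); (1, 1, 1); (0, 0, 1))


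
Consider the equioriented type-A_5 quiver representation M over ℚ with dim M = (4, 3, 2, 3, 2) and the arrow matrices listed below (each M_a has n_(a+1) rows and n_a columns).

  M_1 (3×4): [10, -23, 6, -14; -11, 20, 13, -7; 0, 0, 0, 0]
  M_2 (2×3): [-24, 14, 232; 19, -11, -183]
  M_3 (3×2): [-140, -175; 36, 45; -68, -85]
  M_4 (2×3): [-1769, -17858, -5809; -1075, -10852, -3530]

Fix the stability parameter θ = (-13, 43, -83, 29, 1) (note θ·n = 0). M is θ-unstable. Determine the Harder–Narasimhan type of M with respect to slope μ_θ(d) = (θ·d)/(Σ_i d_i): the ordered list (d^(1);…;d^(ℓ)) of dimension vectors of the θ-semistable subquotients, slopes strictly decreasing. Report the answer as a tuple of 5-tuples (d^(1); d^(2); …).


Via rank(M_{q-1}∘⋯∘M_p): M ≅ I[1,1]^2, I[1,3], I[1,5], I[2,2], I[4,4], I[4,5].
μ_θ-semistable layers: μ^(1)=43; μ^(2)=29; μ^(3)=15; μ^(4)=-13; μ^(5)=-53/3

((0, 1, 0, 0, 0); (0, 0, 0, 1, 0); (0, 0, 0, 2, 2); (2, 0, 0, 0, 0); (2, 2, 2, 0, 0))


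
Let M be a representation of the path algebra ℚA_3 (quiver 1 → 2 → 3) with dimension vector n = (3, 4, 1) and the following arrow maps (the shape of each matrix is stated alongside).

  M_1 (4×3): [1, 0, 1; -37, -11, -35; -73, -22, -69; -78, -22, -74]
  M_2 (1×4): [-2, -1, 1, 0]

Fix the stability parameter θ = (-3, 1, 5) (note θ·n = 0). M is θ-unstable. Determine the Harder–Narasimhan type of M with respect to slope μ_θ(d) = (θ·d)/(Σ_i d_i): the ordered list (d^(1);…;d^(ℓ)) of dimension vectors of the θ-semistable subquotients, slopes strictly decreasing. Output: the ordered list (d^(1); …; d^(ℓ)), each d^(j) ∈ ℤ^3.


Interval decomposition of M: I[1,1], I[1,2], I[1,3], I[2,2]^2.
HN type (ℓ=3): μ^(1)=5; μ^(2)=1; μ^(3)=-3

((0, 0, 1); (0, 4, 0); (3, 0, 0))


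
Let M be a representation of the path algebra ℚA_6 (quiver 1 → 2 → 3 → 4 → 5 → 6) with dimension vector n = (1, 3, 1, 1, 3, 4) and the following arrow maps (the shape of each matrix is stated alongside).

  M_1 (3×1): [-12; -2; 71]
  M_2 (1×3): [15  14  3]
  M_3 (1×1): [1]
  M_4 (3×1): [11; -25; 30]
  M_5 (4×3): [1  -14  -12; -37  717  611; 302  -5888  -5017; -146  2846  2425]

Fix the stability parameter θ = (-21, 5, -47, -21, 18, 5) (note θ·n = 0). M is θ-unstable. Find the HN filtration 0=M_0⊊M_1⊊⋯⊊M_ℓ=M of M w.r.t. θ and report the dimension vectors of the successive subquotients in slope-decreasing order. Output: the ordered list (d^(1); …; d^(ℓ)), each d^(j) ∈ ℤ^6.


Barcode: M ≅ I[1,6], I[2,2]^2, I[5,6]^2, I[6,6]. HN layers by μ_θ (3 steps, strictly decreasing):
  μ^(1)=23/2; μ^(2)=5; μ^(3)=-21

((0, 0, 0, 0, 3, 3); (0, 2, 0, 0, 0, 1); (1, 1, 1, 1, 0, 0))


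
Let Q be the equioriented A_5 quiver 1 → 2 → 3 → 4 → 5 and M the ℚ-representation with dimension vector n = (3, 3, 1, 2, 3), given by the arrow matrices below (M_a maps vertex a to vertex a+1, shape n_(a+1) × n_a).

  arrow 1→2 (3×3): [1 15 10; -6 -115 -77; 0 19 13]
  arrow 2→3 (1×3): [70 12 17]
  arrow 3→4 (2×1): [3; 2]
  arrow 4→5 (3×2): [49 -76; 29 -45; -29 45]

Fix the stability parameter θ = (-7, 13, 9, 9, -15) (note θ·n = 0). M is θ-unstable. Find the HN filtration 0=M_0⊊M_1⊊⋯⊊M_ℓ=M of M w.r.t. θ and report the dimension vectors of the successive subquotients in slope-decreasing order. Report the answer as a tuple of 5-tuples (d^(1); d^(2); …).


Via rank(M_{q-1}∘⋯∘M_p): M ≅ I[1,2]^2, I[1,5], I[4,5], I[5,5].
μ_θ-semistable layers: μ^(1)=13; μ^(2)=4; μ^(3)=-3; μ^(4)=-7; μ^(5)=-15

((0, 2, 0, 0, 0); (0, 1, 1, 1, 1); (0, 0, 0, 1, 1); (3, 0, 0, 0, 0); (0, 0, 0, 0, 1))


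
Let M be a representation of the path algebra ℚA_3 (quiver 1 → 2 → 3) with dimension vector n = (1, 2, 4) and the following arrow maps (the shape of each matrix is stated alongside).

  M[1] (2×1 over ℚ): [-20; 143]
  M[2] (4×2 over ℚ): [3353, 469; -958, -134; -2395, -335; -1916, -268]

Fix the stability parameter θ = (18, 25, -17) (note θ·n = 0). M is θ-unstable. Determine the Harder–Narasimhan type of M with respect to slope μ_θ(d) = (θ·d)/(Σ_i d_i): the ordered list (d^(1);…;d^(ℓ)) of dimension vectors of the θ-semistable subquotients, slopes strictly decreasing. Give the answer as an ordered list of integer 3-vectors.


Barcode: M ≅ I[1,3], I[2,2], I[3,3]^3. HN layers by μ_θ (3 steps, strictly decreasing):
  μ^(1)=25; μ^(2)=26/3; μ^(3)=-17

((0, 1, 0); (1, 1, 1); (0, 0, 3))


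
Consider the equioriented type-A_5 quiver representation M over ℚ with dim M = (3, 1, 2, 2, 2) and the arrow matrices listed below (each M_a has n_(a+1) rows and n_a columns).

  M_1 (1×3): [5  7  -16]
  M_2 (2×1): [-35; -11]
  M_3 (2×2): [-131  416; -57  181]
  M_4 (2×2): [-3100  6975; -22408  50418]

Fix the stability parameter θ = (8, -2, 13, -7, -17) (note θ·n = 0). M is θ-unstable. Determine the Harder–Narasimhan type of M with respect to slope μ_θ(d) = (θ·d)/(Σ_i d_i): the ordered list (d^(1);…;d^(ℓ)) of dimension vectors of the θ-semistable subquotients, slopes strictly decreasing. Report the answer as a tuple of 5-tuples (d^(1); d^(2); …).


Interval decomposition of M: I[1,1]^2, I[1,4], I[3,5], I[5,5].
HN type (ℓ=4): μ^(1)=8; μ^(2)=3; μ^(3)=-11/3; μ^(4)=-17

((2, 0, 0, 0, 0); (1, 1, 1, 1, 0); (0, 0, 1, 1, 1); (0, 0, 0, 0, 1))


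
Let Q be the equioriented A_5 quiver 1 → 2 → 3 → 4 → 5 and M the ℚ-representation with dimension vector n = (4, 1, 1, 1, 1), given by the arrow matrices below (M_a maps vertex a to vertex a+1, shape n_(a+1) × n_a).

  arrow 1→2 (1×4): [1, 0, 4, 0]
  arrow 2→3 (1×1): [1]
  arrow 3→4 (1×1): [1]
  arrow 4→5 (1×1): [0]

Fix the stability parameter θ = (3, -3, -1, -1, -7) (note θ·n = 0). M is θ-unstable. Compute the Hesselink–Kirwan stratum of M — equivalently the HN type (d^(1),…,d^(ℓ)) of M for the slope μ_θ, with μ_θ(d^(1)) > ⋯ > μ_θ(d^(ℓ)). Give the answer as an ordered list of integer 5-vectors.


Via rank(M_{q-1}∘⋯∘M_p): M ≅ I[1,1]^3, I[1,4], I[5,5].
μ_θ-semistable layers: μ^(1)=3; μ^(2)=-1/2; μ^(3)=-7

((3, 0, 0, 0, 0); (1, 1, 1, 1, 0); (0, 0, 0, 0, 1))


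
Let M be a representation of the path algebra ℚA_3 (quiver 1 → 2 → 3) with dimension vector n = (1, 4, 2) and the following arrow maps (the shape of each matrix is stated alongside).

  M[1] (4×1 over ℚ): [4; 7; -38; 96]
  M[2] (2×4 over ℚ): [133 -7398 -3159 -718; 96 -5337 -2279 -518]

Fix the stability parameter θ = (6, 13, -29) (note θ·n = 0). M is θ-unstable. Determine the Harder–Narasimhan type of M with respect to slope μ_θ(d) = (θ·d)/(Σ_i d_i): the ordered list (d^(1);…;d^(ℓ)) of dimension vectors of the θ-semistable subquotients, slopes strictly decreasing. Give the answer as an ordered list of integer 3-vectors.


Interval decomposition of M: I[1,3], I[2,2]^2, I[2,3].
HN type (ℓ=3): μ^(1)=13; μ^(2)=-10/3; μ^(3)=-8

((0, 2, 0); (1, 1, 1); (0, 1, 1))


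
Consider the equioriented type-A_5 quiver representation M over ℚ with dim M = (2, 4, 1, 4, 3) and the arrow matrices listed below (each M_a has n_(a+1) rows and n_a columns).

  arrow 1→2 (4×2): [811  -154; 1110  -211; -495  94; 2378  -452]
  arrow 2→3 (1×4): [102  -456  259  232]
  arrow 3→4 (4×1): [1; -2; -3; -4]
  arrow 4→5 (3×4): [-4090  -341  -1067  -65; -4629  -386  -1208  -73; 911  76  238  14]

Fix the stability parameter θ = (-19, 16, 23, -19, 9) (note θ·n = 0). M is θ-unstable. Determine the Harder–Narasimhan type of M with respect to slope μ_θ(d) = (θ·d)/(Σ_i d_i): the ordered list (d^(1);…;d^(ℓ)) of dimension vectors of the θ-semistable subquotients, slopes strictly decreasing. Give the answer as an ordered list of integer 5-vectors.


Barcode: M ≅ I[1,2], I[1,5], I[2,2]^2, I[4,4], I[4,5]^2. HN layers by μ_θ (4 steps, strictly decreasing):
  μ^(1)=16; μ^(2)=9; μ^(3)=20/3; μ^(4)=-19

((0, 3, 0, 0, 0); (0, 0, 0, 0, 3); (0, 1, 1, 1, 0); (2, 0, 0, 3, 0))


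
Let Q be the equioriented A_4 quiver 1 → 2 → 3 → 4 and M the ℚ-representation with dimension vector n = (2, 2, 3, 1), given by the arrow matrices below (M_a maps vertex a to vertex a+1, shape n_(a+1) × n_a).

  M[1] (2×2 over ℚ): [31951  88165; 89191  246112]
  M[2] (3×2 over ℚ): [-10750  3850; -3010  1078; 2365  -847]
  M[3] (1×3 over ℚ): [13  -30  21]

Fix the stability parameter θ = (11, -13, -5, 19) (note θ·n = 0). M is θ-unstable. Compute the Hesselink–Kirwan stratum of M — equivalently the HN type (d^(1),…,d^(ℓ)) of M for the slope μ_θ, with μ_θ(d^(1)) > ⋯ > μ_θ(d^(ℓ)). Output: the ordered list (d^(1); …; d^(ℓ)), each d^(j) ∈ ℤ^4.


Via rank(M_{q-1}∘⋯∘M_p): M ≅ I[1,2], I[1,4], I[3,3]^2.
μ_θ-semistable layers: μ^(1)=19; μ^(2)=-1; μ^(3)=-7/3; μ^(4)=-5

((0, 0, 0, 1); (1, 1, 0, 0); (1, 1, 1, 0); (0, 0, 2, 0))


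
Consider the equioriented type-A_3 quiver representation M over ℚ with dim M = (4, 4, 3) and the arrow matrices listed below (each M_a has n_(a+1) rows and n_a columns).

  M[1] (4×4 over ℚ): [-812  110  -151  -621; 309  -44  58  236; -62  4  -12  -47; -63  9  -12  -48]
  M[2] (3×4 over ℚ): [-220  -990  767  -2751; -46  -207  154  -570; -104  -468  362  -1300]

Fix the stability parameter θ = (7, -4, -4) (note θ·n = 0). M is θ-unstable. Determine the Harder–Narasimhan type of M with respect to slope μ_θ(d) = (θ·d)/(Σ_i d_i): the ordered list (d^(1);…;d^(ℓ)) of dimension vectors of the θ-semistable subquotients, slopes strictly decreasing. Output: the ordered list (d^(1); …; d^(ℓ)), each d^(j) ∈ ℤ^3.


Barcode: M ≅ I[1,2], I[1,3]^3. HN layers by μ_θ (2 steps, strictly decreasing):
  μ^(1)=3/2; μ^(2)=-1/3

((1, 1, 0); (3, 3, 3))


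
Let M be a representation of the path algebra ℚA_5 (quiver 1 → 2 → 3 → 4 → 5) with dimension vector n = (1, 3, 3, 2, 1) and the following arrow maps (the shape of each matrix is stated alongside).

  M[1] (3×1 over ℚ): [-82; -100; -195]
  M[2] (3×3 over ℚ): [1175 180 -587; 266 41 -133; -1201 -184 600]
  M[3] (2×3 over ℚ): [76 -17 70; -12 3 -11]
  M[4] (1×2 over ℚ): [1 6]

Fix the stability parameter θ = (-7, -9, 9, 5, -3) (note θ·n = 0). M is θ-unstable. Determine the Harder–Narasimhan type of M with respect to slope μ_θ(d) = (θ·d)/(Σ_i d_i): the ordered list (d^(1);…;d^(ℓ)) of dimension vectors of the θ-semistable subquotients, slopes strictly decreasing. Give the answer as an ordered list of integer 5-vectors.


Barcode: M ≅ I[1,5], I[2,3], I[2,4]. HN layers by μ_θ (5 steps, strictly decreasing):
  μ^(1)=9; μ^(2)=7; μ^(3)=11/3; μ^(4)=-8; μ^(5)=-9

((0, 0, 1, 0, 0); (0, 0, 1, 1, 0); (0, 0, 1, 1, 1); (1, 1, 0, 0, 0); (0, 2, 0, 0, 0))


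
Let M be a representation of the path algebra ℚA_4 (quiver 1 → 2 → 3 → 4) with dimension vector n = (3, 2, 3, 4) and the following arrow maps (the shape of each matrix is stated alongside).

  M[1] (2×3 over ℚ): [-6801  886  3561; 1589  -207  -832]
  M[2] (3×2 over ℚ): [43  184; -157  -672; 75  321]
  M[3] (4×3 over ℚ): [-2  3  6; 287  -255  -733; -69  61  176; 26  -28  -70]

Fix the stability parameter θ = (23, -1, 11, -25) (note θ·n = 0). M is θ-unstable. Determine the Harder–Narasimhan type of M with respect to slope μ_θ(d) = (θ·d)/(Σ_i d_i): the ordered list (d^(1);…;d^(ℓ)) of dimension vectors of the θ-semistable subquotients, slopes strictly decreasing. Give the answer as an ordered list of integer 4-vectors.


Interval decomposition of M: I[1,1], I[1,4]^2, I[3,4], I[4,4].
HN type (ℓ=4): μ^(1)=23; μ^(2)=2; μ^(3)=-7; μ^(4)=-25

((1, 0, 0, 0); (2, 2, 2, 2); (0, 0, 1, 1); (0, 0, 0, 1))


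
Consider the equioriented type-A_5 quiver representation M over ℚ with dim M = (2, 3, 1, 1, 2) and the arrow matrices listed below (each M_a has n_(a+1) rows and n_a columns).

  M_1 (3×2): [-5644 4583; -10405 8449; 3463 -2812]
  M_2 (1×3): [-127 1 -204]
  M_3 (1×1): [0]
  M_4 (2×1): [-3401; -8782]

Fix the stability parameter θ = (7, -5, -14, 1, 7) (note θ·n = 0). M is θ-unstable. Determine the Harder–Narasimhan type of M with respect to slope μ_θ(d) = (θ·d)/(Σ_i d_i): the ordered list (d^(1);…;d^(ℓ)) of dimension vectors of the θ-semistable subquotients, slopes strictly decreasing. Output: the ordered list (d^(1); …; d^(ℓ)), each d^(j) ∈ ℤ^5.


Barcode: M ≅ I[1,2], I[1,3], I[2,2], I[4,5], I[5,5]. HN layers by μ_θ (4 steps, strictly decreasing):
  μ^(1)=7; μ^(2)=1; μ^(3)=-4; μ^(4)=-5

((0, 0, 0, 0, 2); (1, 1, 0, 1, 0); (1, 1, 1, 0, 0); (0, 1, 0, 0, 0))


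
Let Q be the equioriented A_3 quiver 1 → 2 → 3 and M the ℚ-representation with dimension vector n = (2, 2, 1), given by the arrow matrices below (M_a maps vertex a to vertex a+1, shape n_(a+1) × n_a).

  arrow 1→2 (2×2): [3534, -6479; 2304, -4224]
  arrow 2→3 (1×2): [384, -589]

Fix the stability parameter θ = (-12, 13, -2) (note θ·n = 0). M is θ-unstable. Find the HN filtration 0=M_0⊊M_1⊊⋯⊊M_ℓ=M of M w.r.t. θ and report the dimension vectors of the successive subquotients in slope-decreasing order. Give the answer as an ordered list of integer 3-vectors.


Barcode: M ≅ I[1,1], I[1,2], I[2,3]. HN layers by μ_θ (3 steps, strictly decreasing):
  μ^(1)=13; μ^(2)=11/2; μ^(3)=-12

((0, 1, 0); (0, 1, 1); (2, 0, 0))


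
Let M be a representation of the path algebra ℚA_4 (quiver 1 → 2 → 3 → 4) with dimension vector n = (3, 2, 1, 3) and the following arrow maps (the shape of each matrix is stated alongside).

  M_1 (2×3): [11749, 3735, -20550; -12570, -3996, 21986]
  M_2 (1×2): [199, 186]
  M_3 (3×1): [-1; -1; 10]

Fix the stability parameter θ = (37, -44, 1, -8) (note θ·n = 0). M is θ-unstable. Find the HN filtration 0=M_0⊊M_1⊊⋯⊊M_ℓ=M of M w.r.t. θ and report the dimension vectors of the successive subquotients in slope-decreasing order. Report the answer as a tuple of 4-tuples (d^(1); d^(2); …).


Interval decomposition of M: I[1,1], I[1,2], I[1,4], I[4,4]^2.
HN type (ℓ=3): μ^(1)=37; μ^(2)=-7/2; μ^(3)=-8

((1, 0, 0, 0); (2, 2, 1, 1); (0, 0, 0, 2))


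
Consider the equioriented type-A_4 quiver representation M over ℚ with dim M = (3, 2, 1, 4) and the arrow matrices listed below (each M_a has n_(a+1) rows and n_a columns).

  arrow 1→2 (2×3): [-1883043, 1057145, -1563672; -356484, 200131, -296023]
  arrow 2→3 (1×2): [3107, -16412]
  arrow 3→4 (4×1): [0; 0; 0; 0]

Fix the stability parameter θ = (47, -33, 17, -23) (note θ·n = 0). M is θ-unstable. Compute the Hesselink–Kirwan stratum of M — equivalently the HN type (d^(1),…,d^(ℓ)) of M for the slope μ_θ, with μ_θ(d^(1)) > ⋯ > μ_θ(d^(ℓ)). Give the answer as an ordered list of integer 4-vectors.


Interval decomposition of M: I[1,1], I[1,2], I[1,3], I[4,4]^4.
HN type (ℓ=4): μ^(1)=47; μ^(2)=17; μ^(3)=7; μ^(4)=-23

((1, 0, 0, 0); (0, 0, 1, 0); (2, 2, 0, 0); (0, 0, 0, 4))


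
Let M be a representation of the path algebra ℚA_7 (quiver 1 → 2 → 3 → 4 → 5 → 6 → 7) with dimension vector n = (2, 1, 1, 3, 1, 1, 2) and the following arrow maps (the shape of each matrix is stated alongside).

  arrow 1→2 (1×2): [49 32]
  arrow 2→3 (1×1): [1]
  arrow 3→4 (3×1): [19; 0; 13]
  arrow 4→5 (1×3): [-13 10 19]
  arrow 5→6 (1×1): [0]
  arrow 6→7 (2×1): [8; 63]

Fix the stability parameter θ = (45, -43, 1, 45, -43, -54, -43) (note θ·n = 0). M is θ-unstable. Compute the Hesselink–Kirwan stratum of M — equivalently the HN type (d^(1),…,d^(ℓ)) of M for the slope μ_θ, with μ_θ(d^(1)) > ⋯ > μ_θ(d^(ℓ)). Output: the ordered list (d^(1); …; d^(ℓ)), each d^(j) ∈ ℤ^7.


Via rank(M_{q-1}∘⋯∘M_p): M ≅ I[1,1], I[1,4], I[4,4], I[4,5], I[6,7], I[7,7].
μ_θ-semistable layers: μ^(1)=45; μ^(2)=1; μ^(3)=-43; μ^(4)=-54

((1, 0, 0, 2, 0, 0, 0); (1, 1, 1, 1, 1, 0, 0); (0, 0, 0, 0, 0, 0, 2); (0, 0, 0, 0, 0, 1, 0))


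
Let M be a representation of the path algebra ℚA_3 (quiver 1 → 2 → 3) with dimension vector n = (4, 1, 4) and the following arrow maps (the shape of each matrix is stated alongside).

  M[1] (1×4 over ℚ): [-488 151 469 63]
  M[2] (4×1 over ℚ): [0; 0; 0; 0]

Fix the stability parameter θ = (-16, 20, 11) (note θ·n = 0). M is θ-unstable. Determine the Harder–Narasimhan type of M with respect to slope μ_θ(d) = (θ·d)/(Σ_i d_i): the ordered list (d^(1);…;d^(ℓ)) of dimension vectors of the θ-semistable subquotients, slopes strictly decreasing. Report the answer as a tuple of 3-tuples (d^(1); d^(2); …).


Barcode: M ≅ I[1,1]^3, I[1,2], I[3,3]^4. HN layers by μ_θ (3 steps, strictly decreasing):
  μ^(1)=20; μ^(2)=11; μ^(3)=-16

((0, 1, 0); (0, 0, 4); (4, 0, 0))
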